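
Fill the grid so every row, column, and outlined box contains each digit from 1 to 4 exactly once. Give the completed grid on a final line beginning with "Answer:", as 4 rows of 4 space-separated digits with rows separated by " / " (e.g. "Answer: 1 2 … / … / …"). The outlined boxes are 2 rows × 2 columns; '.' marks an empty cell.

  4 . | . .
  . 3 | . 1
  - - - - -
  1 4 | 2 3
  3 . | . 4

Step 1. [r2c1∈{2}] nothing but 2 survives at r2c1. So r2c1=2.
Step 2. [r1c2∈{1}] only 1 remains possible at r1c2. So r1c2=1.
Step 3. [r2c3∈{4}] nothing but 4 survives at r2c3. So r2c3=4.
Step 4. [r4c2∈{2}] r4c2 has the single candidate 2 ⇒ r4c2=2.
Step 5. [r4c3∈{1}] r4c3 is down to just 1. So r4c3=1.
Step 6. [r1c3∈{3}] r1c3's peers cover all but 3, so r1c3=3.
Step 7. [r1c4∈{2}] r1c4's peers cover all but 2. So r1c4=2.

Answer: 4 1 3 2 / 2 3 4 1 / 1 4 2 3 / 3 2 1 4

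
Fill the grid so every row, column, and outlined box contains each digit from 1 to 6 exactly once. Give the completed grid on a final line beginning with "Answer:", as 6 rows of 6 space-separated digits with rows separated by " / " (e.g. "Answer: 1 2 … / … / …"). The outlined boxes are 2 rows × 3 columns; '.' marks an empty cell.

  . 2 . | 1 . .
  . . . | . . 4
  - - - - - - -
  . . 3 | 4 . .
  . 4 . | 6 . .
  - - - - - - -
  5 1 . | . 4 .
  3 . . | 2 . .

Step 1. [r6c2∈{6}] r6c2 has the single candidate 6 ⇒ r6c2=6.
Step 2. [r2c4∈{3,5}] col 4 places 5 nowhere but r2c4, so r2c4=5.
Step 3. [r2c5∈{2,3,6}] r2c5 is the only open cell in row 2 admitting 2 ⇒ r2c5=2.
Step 4. [r3c1∈{1,2,6}] 6 has one home in row 3: r3c1, so r3c1=6.
Step 5. [r3c6∈{1,2,5}] in row 3, 2 fits only at r3c6, so r3c6=2.
Step 6. [r3c5∈{1,5}] in row 3, 1 fits only at r3c5, so r3c5=1.
Step 7. [r1c3∈{4,5,6}] in row 1, 5 fits only at r1c3. So r1c3=5.
Step 8. [r6c5∈{5}] only 5 remains possible at r6c5, so r6c5=5.
Step 9. [r4c1∈{1,2}] col 1 places 2 nowhere but r4c1, so r4c1=2.
Step 10. [r1c5∈{3,6}] across col 5, 6 lands solely at r1c5. So r1c5=6.
Step 11. [r1c6∈{3}] r1c6's peers cover all but 3, so r1c6=3.
Step 12. [r4c3∈{1}] nothing but 1 survives at r4c3. So r4c3=1.
Step 13. [r6c6∈{1}] r6c6 has the single candidate 1. So r6c6=1.
Step 14. [r1c1∈{4}] r1c1 has the single candidate 4, so r1c1=4.
Step 15. [r5c4∈{3}] nothing but 3 survives at r5c4, so r5c4=3.
Step 16. [r3c2∈{5}] r3c2 is down to just 5, so r3c2=5.
Step 17. [r2c1∈{1}] only 1 remains possible at r2c1, so r2c1=1.
Step 18. [r2c2∈{3}] r2c2's peers cover all but 3. So r2c2=3.
Step 19. [r5c6∈{6}] only 6 remains possible at r5c6 ⇒ r5c6=6.
Step 20. [r4c5∈{3}] r4c5 has the single candidate 3 ⇒ r4c5=3.
Step 21. [r6c3∈{4}] only 4 remains possible at r6c3, so r6c3=4.
Step 22. [r4c6∈{5}] only 5 remains possible at r4c6. So r4c6=5.
Step 23. [r5c3∈{2}] r5c3 is down to just 2 ⇒ r5c3=2.
Step 24. [r2c3∈{6}] only 6 remains possible at r2c3. So r2c3=6.

Answer: 4 2 5 1 6 3 / 1 3 6 5 2 4 / 6 5 3 4 1 2 / 2 4 1 6 3 5 / 5 1 2 3 4 6 / 3 6 4 2 5 1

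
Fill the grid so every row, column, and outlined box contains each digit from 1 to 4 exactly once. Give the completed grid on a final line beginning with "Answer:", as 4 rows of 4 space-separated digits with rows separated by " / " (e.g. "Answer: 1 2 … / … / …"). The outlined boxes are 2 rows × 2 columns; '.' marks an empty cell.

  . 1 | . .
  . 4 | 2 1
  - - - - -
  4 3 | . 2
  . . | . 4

Step 1. [r4c1∈{1,2}] r4c1 is the only open cell in col 1 admitting 1. So r4c1=1.
Step 2. [r1c4∈{3}] r1c4 is down to just 3. So r1c4=3.
Step 3. [r1c1∈{2}] r1c1 has the single candidate 2, so r1c1=2.
Step 4. [r3c3∈{1}] r3c3 has the single candidate 1 ⇒ r3c3=1.
Step 5. [r4c2∈{2}] nothing but 2 survives at r4c2, so r4c2=2.
Step 6. [r1c3∈{4}] only 4 remains possible at r1c3, so r1c3=4.
Step 7. [r2c1∈{3}] r2c1's peers cover all but 3, so r2c1=3.
Step 8. [r4c3∈{3}] only 3 remains possible at r4c3, so r4c3=3.

Answer: 2 1 4 3 / 3 4 2 1 / 4 3 1 2 / 1 2 3 4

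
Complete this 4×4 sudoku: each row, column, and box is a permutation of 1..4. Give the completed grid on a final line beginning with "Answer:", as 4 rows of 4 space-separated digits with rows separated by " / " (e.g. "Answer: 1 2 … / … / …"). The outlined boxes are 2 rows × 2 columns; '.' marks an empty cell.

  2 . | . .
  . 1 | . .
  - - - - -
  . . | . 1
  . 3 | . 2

Step 1. [r3c1∈{4}] r3c1 is down to just 4, so r3c1=4.
Step 2. [r1c3∈{1,3,4}] row 1 places 1 nowhere but r1c3. So r1c3=1.
Step 3. [r1c4∈{3,4}] in row 1, 3 fits only at r1c4, so r1c4=3.
Step 4. [r4c3∈{4}] r4c3's peers cover all but 4 ⇒ r4c3=4.
Step 5. [r3c3∈{3}] r3c3 is down to just 3, so r3c3=3.
Step 6. [r1c2∈{4}] nothing but 4 survives at r1c2. So r1c2=4.
Step 7. [r2c4∈{4}] only 4 remains possible at r2c4 ⇒ r2c4=4.
Step 8. [r4c1∈{1}] r4c1 has the single candidate 1, so r4c1=1.
Step 9. [r3c2∈{2}] only 2 remains possible at r3c2, so r3c2=2.
Step 10. [r2c1∈{3}] r2c1 has the single candidate 3. So r2c1=3.
Step 11. [r2c3∈{2}] r2c3's peers cover all but 2 ⇒ r2c3=2.

Answer: 2 4 1 3 / 3 1 2 4 / 4 2 3 1 / 1 3 4 2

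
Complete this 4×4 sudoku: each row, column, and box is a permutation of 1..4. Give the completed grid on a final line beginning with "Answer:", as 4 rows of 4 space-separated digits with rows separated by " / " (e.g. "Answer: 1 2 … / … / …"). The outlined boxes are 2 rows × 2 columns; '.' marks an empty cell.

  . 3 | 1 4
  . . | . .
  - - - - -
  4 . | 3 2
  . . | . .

Step 1. [r3c2∈{1}] r3c2 has the single candidate 1, so r3c2=1.
Step 2. [r1c1∈{2}] r1c1 is down to just 2. So r1c1=2.
Step 3. [r4c2∈{2}] only 2 remains possible at r4c2 ⇒ r4c2=2.
Step 4. [r2c1∈{1}] r2c1 has the single candidate 1, so r2c1=1.
Step 5. [r4c4∈{1}] only 1 remains possible at r4c4, so r4c4=1.
Step 6. [r4c3∈{4}] r4c3's peers cover all but 4. So r4c3=4.
Step 7. [r4c1∈{3}] r4c1's peers cover all but 3, so r4c1=3.
Step 8. [r2c2∈{4}] r2c2's peers cover all but 4. So r2c2=4.
Step 9. [r2c4∈{3}] r2c4 has the single candidate 3 ⇒ r2c4=3.
Step 10. [r2c3∈{2}] r2c3 is down to just 2 ⇒ r2c3=2.

Answer: 2 3 1 4 / 1 4 2 3 / 4 1 3 2 / 3 2 4 1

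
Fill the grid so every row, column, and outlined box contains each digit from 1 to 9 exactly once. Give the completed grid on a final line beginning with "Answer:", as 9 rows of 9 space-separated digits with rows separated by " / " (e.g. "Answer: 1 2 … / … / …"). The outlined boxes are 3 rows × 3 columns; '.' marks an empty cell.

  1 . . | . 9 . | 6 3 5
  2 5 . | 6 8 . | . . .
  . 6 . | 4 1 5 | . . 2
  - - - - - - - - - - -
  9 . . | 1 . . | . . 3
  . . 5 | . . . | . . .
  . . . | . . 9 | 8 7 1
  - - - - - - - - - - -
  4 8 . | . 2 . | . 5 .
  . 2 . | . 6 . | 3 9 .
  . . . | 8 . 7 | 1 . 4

Step 1. [r7c7∈{7}] r7c7 is down to just 7, so r7c7=7.
Step 2. [r1c3∈{4,7,8}] row 1 places 8 nowhere but r1c3. So r1c3=8.
Step 3. [r1c2∈{4,7}] r1c2 is the only open cell in row 1 admitting 4 ⇒ r1c2=4.
Step 4. [r6c2∈{3}] r6c2 has the single candidate 3 ⇒ r6c2=3.
Step 5. [r3c7∈{9}] only 9 remains possible at r3c7, so r3c7=9.
Step 6. [r6c1∈{6}] only 6 remains possible at r6c1, so r6c1=6.
Step 7. [r4c6∈{2,4,6,8}] 8 has one home in row 4: r4c6 ⇒ r4c6=8.
Step 8. [r5c6∈{2,3,4,6}] r5c6 is the only open cell in col 6 admitting 6, so r5c6=6.
Step 9. [r2c3∈{3,7,9}] across row 2, 9 lands solely at r2c3. So r2c3=9.
Step 10. [r4c2∈{7}] r4c2's peers cover all but 7 ⇒ r4c2=7.
Step 11. [r4c7∈{2,4,5}] r4c7 is the only open cell in col 7 admitting 5, so r4c7=5.
Step 12. [r4c5∈{4}] r4c5 has the single candidate 4, so r4c5=4.
Step 13. [r5c7∈{2,4}] across col 7, 2 lands solely at r5c7. So r5c7=2.
Step 14. [r6c4∈{2,5}] box 5 places 2 nowhere but r6c4, so r6c4=2.
Step 15. [r8c4∈{5}] r8c4 has the single candidate 5, so r8c4=5.
Step 16. [r9c5∈{3}] nothing but 3 survives at r9c5, so r9c5=3.
Step 17. [r7c3∈{1,3,6}] row 7 places 3 nowhere but r7c3 ⇒ r7c3=3.
Step 18. [r8c3∈{1,7}] col 3 places 1 nowhere but r8c3, so r8c3=1.
Step 19. [r3c3∈{7}] only 7 remains possible at r3c3. So r3c3=7.
Step 20. [r9c3∈{6}] r9c3's peers cover all but 6, so r9c3=6.
Step 21. [r5c5∈{7}] r5c5 is down to just 7. So r5c5=7.
Step 22. [r5c8∈{4}] r5c8 has the single candidate 4, so r5c8=4.
Step 23. [r9c8∈{2}] r9c8's peers cover all but 2, so r9c8=2.
Step 24. [r2c7∈{4}] nothing but 4 survives at r2c7, so r2c7=4.
Step 25. [r6c5∈{5}] r6c5 is down to just 5, so r6c5=5.
Step 26. [r6c3∈{4}] r6c3 is down to just 4 ⇒ r6c3=4.
Step 27. [r9c1∈{5}] nothing but 5 survives at r9c1. So r9c1=5.
Step 28. [r9c2∈{9}] only 9 remains possible at r9c2, so r9c2=9.
Step 29. [r2c8∈{1}] r2c8 is down to just 1. So r2c8=1.
Step 30. [r5c1∈{8}] nothing but 8 survives at r5c1. So r5c1=8.
Step 31. [r1c6∈{2}] r1c6's peers cover all but 2, so r1c6=2.
Step 32. [r3c1∈{3}] only 3 remains possible at r3c1 ⇒ r3c1=3.
Step 33. [r5c4∈{3}] nothing but 3 survives at r5c4, so r5c4=3.
Step 34. [r7c4∈{9}] r7c4's peers cover all but 9, so r7c4=9.
Step 35. [r8c1∈{7}] r8c1 has the single candidate 7 ⇒ r8c1=7.
Step 36. [r8c6∈{4}] only 4 remains possible at r8c6, so r8c6=4.
Step 37. [r2c9∈{7}] r2c9 is down to just 7, so r2c9=7.
Step 38. [r2c6∈{3}] r2c6 has the single candidate 3 ⇒ r2c6=3.
Step 39. [r8c9∈{8}] r8c9 has the single candidate 8. So r8c9=8.
Step 40. [r1c4∈{7}] nothing but 7 survives at r1c4, so r1c4=7.
Step 41. [r7c6∈{1}] r7c6 has the single candidate 1, so r7c6=1.
Step 42. [r7c9∈{6}] r7c9's peers cover all but 6. So r7c9=6.
Step 43. [r3c8∈{8}] r3c8 is down to just 8, so r3c8=8.
Step 44. [r5c9∈{9}] r5c9 has the single candidate 9. So r5c9=9.
Step 45. [r5c2∈{1}] r5c2 is down to just 1, so r5c2=1.
Step 46. [r4c8∈{6}] nothing but 6 survives at r4c8 ⇒ r4c8=6.
Step 47. [r4c3∈{2}] r4c3's peers cover all but 2, so r4c3=2.

Answer: 1 4 8 7 9 2 6 3 5 / 2 5 9 6 8 3 4 1 7 / 3 6 7 4 1 5 9 8 2 / 9 7 2 1 4 8 5 6 3 / 8 1 5 3 7 6 2 4 9 / 6 3 4 2 5 9 8 7 1 / 4 8 3 9 2 1 7 5 6 / 7 2 1 5 6 4 3 9 8 / 5 9 6 8 3 7 1 2 4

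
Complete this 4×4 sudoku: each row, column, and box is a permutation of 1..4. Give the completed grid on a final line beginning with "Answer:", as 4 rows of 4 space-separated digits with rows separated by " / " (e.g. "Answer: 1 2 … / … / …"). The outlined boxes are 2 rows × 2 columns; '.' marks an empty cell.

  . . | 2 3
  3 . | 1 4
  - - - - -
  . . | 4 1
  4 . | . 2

Step 1. [r4c2∈{1,3}] row 4 places 1 nowhere but r4c2, so r4c2=1.
Step 2. [r3c2∈{2,3}] in row 3, 3 fits only at r3c2, so r3c2=3.
Step 3. [r2c2∈{2}] nothing but 2 survives at r2c2. So r2c2=2.
Step 4. [r1c2∈{4}] nothing but 4 survives at r1c2, so r1c2=4.
Step 5. [r3c1∈{2}] only 2 remains possible at r3c1. So r3c1=2.
Step 6. [r1c1∈{1}] r1c1's peers cover all but 1. So r1c1=1.
Step 7. [r4c3∈{3}] r4c3 is down to just 3. So r4c3=3.

Answer: 1 4 2 3 / 3 2 1 4 / 2 3 4 1 / 4 1 3 2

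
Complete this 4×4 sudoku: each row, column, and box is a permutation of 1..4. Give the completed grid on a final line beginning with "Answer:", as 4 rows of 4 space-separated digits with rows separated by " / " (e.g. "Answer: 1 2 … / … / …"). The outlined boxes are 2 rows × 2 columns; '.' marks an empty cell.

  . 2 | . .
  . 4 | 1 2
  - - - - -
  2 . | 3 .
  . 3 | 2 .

Step 1. [r3c4∈{1,4}] 4 has one home in row 3: r3c4 ⇒ r3c4=4.
Step 2. [r1c1∈{1,3}] 1 has one home in row 1: r1c1, so r1c1=1.
Step 3. [r1c4∈{3}] nothing but 3 survives at r1c4, so r1c4=3.
Step 4. [r1c3∈{4}] only 4 remains possible at r1c3. So r1c3=4.
Step 5. [r3c2∈{1}] only 1 remains possible at r3c2, so r3c2=1.
Step 6. [r4c1∈{4}] r4c1 is down to just 4 ⇒ r4c1=4.
Step 7. [r2c1∈{3}] r2c1 has the single candidate 3, so r2c1=3.
Step 8. [r4c4∈{1}] only 1 remains possible at r4c4, so r4c4=1.

Answer: 1 2 4 3 / 3 4 1 2 / 2 1 3 4 / 4 3 2 1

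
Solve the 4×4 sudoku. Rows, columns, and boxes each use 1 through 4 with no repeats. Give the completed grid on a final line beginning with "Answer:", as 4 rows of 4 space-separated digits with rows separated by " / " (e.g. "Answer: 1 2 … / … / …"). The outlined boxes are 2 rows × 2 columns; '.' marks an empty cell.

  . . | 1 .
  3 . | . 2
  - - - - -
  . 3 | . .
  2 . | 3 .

Step 1. [r1c1∈{4}] r1c1 has the single candidate 4. So r1c1=4.
Step 2. [r4c2∈{1,4}] r4c2 is the only open cell in col 2 admitting 4, so r4c2=4.
Step 3. [r3c4∈{1,4}] in col 4, 4 fits only at r3c4. So r3c4=4.
Step 4. [r3c1∈{1}] r3c1 is down to just 1. So r3c1=1.
Step 5. [r4c4∈{1}] r4c4 has the single candidate 1 ⇒ r4c4=1.
Step 6. [r2c3∈{4}] only 4 remains possible at r2c3 ⇒ r2c3=4.
Step 7. [r1c4∈{3}] r1c4 has the single candidate 3 ⇒ r1c4=3.
Step 8. [r2c2∈{1}] nothing but 1 survives at r2c2, so r2c2=1.
Step 9. [r3c3∈{2}] r3c3 is down to just 2 ⇒ r3c3=2.
Step 10. [r1c2∈{2}] r1c2 is down to just 2. So r1c2=2.

Answer: 4 2 1 3 / 3 1 4 2 / 1 3 2 4 / 2 4 3 1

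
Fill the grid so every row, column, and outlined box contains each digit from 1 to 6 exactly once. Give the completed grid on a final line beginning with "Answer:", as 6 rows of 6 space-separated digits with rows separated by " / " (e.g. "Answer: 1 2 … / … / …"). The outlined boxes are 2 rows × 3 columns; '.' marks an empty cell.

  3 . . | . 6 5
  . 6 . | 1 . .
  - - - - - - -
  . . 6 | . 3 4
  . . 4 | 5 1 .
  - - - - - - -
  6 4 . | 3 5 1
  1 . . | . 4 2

Step 1. [r4c1∈{2}] r4c1 is down to just 2. So r4c1=2.
Step 2. [r1c2∈{1,2}] col 2 places 2 nowhere but r1c2 ⇒ r1c2=2.
Step 3. [r3c1∈{5}] nothing but 5 survives at r3c1. So r3c1=5.
Step 4. [r6c3∈{3,5}] 3 has one home in col 3: r6c3 ⇒ r6c3=3.
Step 5. [r2c6∈{3}] r2c6 has the single candidate 3. So r2c6=3.
Step 6. [r2c3∈{5}] r2c3 has the single candidate 5 ⇒ r2c3=5.
Step 7. [r2c5∈{2}] r2c5 has the single candidate 2, so r2c5=2.
Step 8. [r1c3∈{1}] r1c3's peers cover all but 1, so r1c3=1.
Step 9. [r5c3∈{2}] r5c3's peers cover all but 2, so r5c3=2.
Step 10. [r4c2∈{3}] r4c2 has the single candidate 3. So r4c2=3.
Step 11. [r3c4∈{2}] nothing but 2 survives at r3c4, so r3c4=2.
Step 12. [r4c6∈{6}] only 6 remains possible at r4c6. So r4c6=6.
Step 13. [r6c2∈{5}] nothing but 5 survives at r6c2, so r6c2=5.
Step 14. [r1c4∈{4}] nothing but 4 survives at r1c4, so r1c4=4.
Step 15. [r2c1∈{4}] r2c1's peers cover all but 4, so r2c1=4.
Step 16. [r6c4∈{6}] r6c4 is down to just 6 ⇒ r6c4=6.
Step 17. [r3c2∈{1}] r3c2 has the single candidate 1, so r3c2=1.

Answer: 3 2 1 4 6 5 / 4 6 5 1 2 3 / 5 1 6 2 3 4 / 2 3 4 5 1 6 / 6 4 2 3 5 1 / 1 5 3 6 4 2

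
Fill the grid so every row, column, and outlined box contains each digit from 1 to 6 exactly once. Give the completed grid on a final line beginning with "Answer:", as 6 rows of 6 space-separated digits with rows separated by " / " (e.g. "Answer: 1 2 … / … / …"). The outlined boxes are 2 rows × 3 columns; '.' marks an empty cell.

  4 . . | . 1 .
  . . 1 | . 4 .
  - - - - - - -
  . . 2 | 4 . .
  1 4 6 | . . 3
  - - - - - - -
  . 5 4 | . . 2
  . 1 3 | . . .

Step 1. [r5c1∈{6}] r5c1 is down to just 6 ⇒ r5c1=6.
Step 2. [r3c1∈{3,5}] r3c1 is the only open cell in box 3 admitting 5, so r3c1=5.
Step 3. [r2c1∈{2,3}] 3 has one home in col 1: r2c1. So r2c1=3.
Step 4. [r1c4∈{2,3,5,6}] r1c4 is the only open cell in row 1 admitting 3, so r1c4=3.
Step 5. [r2c4∈{2,5,6}] 2 has one home in box 2: r2c4. So r2c4=2.
Step 6. [r6c4∈{5,6}] r6c4 is the only open cell in col 4 admitting 6 ⇒ r6c4=6.
Step 7. [r2c6∈{5,6}] row 2 places 5 nowhere but r2c6, so r2c6=5.
Step 8. [r1c6∈{6}] nothing but 6 survives at r1c6 ⇒ r1c6=6.
Step 9. [r4c4∈{5}] nothing but 5 survives at r4c4. So r4c4=5.
Step 10. [r3c6∈{1}] only 1 remains possible at r3c6 ⇒ r3c6=1.
Step 11. [r6c5∈{5}] r6c5 has the single candidate 5. So r6c5=5.
Step 12. [r4c5∈{2}] r4c5 has the single candidate 2. So r4c5=2.
Step 13. [r1c3∈{5}] r1c3 has the single candidate 5. So r1c3=5.
Step 14. [r5c4∈{1}] only 1 remains possible at r5c4 ⇒ r5c4=1.
Step 15. [r3c5∈{6}] r3c5 is down to just 6, so r3c5=6.
Step 16. [r5c5∈{3}] r5c5's peers cover all but 3. So r5c5=3.
Step 17. [r2c2∈{6}] nothing but 6 survives at r2c2, so r2c2=6.
Step 18. [r1c2∈{2}] r1c2 is down to just 2, so r1c2=2.
Step 19. [r6c6∈{4}] nothing but 4 survives at r6c6, so r6c6=4.
Step 20. [r3c2∈{3}] r3c2 has the single candidate 3, so r3c2=3.
Step 21. [r6c1∈{2}] only 2 remains possible at r6c1 ⇒ r6c1=2.

Answer: 4 2 5 3 1 6 / 3 6 1 2 4 5 / 5 3 2 4 6 1 / 1 4 6 5 2 3 / 6 5 4 1 3 2 / 2 1 3 6 5 4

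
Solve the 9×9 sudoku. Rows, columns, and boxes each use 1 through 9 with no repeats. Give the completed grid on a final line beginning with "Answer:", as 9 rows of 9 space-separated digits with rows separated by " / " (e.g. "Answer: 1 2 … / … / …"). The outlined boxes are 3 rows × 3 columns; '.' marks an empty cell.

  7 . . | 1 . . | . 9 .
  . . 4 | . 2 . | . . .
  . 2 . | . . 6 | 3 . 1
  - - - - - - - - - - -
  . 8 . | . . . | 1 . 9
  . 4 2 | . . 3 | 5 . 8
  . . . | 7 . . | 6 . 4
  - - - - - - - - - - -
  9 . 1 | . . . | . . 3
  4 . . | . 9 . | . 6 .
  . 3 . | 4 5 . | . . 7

Step 1. [r9c1∈{2,6,8}] across col 1, 2 lands solely at r9c1. So r9c1=2.
Step 2. [r8c6∈{1,2,7,8}] across row 8, 1 lands solely at r8c6. So r8c6=1.
Step 3. [r9c6∈{8}] r9c6 has the single candidate 8, so r9c6=8.
Step 4. [r8c3∈{5,7,8}] 8 has one home in box 7: r8c3, so r8c3=8.
Step 5. [r8c7∈{2}] r8c7's peers cover all but 2 ⇒ r8c7=2.
Step 6. [r2c7∈{7,8}] col 7 places 7 nowhere but r2c7. So r2c7=7.
Step 7. [r4c3∈{3,5,6,7}] col 3 places 7 nowhere but r4c3. So r4c3=7.
Step 8. [r1c5∈{3,4,8}] col 5 places 3 nowhere but r1c5 ⇒ r1c5=3.
Step 9. [r2c1∈{1,3,5,6,8}] in row 2, 3 fits only at r2c1. So r2c1=3.
Step 10. [r3c1∈{5,8}] col 1 places 8 nowhere but r3c1, so r3c1=8.
Step 11. [r2c2∈{1,5,6,9}] 1 has one home in row 2: r2c2. So r2c2=1.
Step 12. [r8c9∈{5}] only 5 remains possible at r8c9. So r8c9=5.
Step 13. [r5c4∈{6,9}] across row 5, 9 lands solely at r5c4, so r5c4=9.
Step 14. [r3c4∈{5}] only 5 remains possible at r3c4. So r3c4=5.
Step 15. [r7c2∈{5,6,7}] 5 has one home in row 7: r7c2 ⇒ r7c2=5.
Step 16. [r3c8∈{4}] r3c8 is down to just 4, so r3c8=4.
Step 17. [r6c3∈{3,5,9}] 3 has one home in col 3: r6c3. So r6c3=3.
Step 18. [r6c8∈{2}] r6c8 has the single candidate 2, so r6c8=2.
Step 19. [r7c8∈{8}] r7c8 has the single candidate 8 ⇒ r7c8=8.
Step 20. [r4c5∈{4,6}] r4c5 is the only open cell in col 5 admitting 4, so r4c5=4.
Step 21. [r1c2∈{6}] r1c2 is down to just 6. So r1c2=6.
Step 22. [r7c6∈{2,7}] across col 6, 7 lands solely at r7c6. So r7c6=7.
Step 23. [r7c4∈{2,6}] r7c4 is the only open cell in row 7 admitting 2 ⇒ r7c4=2.
Step 24. [r4c4∈{6}] r4c4 has the single candidate 6 ⇒ r4c4=6.
Step 25. [r6c6∈{5}] r6c6's peers cover all but 5, so r6c6=5.
Step 26. [r5c5∈{1}] r5c5 has the single candidate 1. So r5c5=1.
Step 27. [r6c2∈{9}] only 9 remains possible at r6c2 ⇒ r6c2=9.
Step 28. [r9c7∈{9}] r9c7 has the single candidate 9 ⇒ r9c7=9.
Step 29. [r1c3∈{5}] r1c3's peers cover all but 5, so r1c3=5.
Step 30. [r3c5∈{7}] r3c5 is down to just 7, so r3c5=7.
Step 31. [r4c6∈{2}] only 2 remains possible at r4c6. So r4c6=2.
Step 32. [r4c8∈{3}] nothing but 3 survives at r4c8, so r4c8=3.
Step 33. [r8c2∈{7}] r8c2's peers cover all but 7, so r8c2=7.
Step 34. [r6c5∈{8}] only 8 remains possible at r6c5. So r6c5=8.
Step 35. [r2c6∈{9}] r2c6 has the single candidate 9. So r2c6=9.
Step 36. [r1c9∈{2}] r1c9 is down to just 2 ⇒ r1c9=2.
Step 37. [r5c8∈{7}] only 7 remains possible at r5c8 ⇒ r5c8=7.
Step 38. [r1c7∈{8}] r1c7's peers cover all but 8, so r1c7=8.
Step 39. [r7c7∈{4}] r7c7 is down to just 4 ⇒ r7c7=4.
Step 40. [r2c4∈{8}] r2c4 is down to just 8, so r2c4=8.
Step 41. [r4c1∈{5}] r4c1 has the single candidate 5, so r4c1=5.
Step 42. [r1c6∈{4}] r1c6 has the single candidate 4 ⇒ r1c6=4.
Step 43. [r9c3∈{6}] r9c3 is down to just 6. So r9c3=6.
Step 44. [r3c3∈{9}] r3c3 has the single candidate 9 ⇒ r3c3=9.
Step 45. [r2c8∈{5}] r2c8 is down to just 5, so r2c8=5.
Step 46. [r5c1∈{6}] nothing but 6 survives at r5c1, so r5c1=6.
Step 47. [r8c4∈{3}] nothing but 3 survives at r8c4 ⇒ r8c4=3.
Step 48. [r9c8∈{1}] only 1 remains possible at r9c8, so r9c8=1.
Step 49. [r6c1∈{1}] r6c1's peers cover all but 1 ⇒ r6c1=1.
Step 50. [r2c9∈{6}] r2c9 is down to just 6, so r2c9=6.
Step 51. [r7c5∈{6}] r7c5 is down to just 6 ⇒ r7c5=6.

Answer: 7 6 5 1 3 4 8 9 2 / 3 1 4 8 2 9 7 5 6 / 8 2 9 5 7 6 3 4 1 / 5 8 7 6 4 2 1 3 9 / 6 4 2 9 1 3 5 7 8 / 1 9 3 7 8 5 6 2 4 / 9 5 1 2 6 7 4 8 3 / 4 7 8 3 9 1 2 6 5 / 2 3 6 4 5 8 9 1 7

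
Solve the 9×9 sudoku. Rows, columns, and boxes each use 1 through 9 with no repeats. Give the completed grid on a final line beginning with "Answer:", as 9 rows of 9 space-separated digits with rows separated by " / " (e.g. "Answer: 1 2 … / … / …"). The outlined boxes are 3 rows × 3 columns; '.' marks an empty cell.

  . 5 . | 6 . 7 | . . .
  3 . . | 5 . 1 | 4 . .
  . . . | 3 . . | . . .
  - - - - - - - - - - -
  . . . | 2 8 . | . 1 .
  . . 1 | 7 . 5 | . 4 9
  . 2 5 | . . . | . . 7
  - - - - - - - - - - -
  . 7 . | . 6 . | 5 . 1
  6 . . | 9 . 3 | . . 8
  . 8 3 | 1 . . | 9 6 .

Step 1. [r3c6∈{2,4,8,9}] box 2 places 8 nowhere but r3c6. So r3c6=8.
Step 2. [r5c7∈{2,3,6,8}] r5c7 is the only open cell in row 5 admitting 2, so r5c7=2.
Step 3. [r6c4∈{4}] r6c4's peers cover all but 4, so r6c4=4.
Step 4. [r5c2∈{3,6}] 6 has one home in row 5: r5c2, so r5c2=6.
Step 5. [r2c2∈{9}] only 9 remains possible at r2c2. So r2c2=9.
Step 6. [r2c5∈{2}] r2c5 is down to just 2 ⇒ r2c5=2.
Step 7. [r3c8∈{2,5,7,9}] 5 has one home in col 8: r3c8 ⇒ r3c8=5.
Step 8. [r9c9∈{2,4}] in col 9, 4 fits only at r9c9 ⇒ r9c9=4.
Step 9. [r1c8∈{2,3,8,9}] across col 8, 9 lands solely at r1c8. So r1c8=9.
Step 10. [r7c6∈{2,4}] across col 6, 4 lands solely at r7c6 ⇒ r7c6=4.
Step 11. [r2c9∈{6}] nothing but 6 survives at r2c9, so r2c9=6.
Step 12. [r1c5∈{4}] only 4 remains possible at r1c5 ⇒ r1c5=4.
Step 13. [r3c9∈{2}] nothing but 2 survives at r3c9 ⇒ r3c9=2.
Step 14. [r4c2∈{3,4}] r4c2 is the only open cell in col 2 admitting 3. So r4c2=3.
Step 15. [r8c7∈{7}] r8c7 has the single candidate 7, so r8c7=7.
Step 16. [r3c7∈{1}] r3c7 has the single candidate 1. So r3c7=1.
Step 17. [r3c2∈{4}] r3c2's peers cover all but 4 ⇒ r3c2=4.
Step 18. [r4c1∈{4,7,9}] col 1 places 4 nowhere but r4c1 ⇒ r4c1=4.
Step 19. [r4c3∈{7,9}] row 4 places 7 nowhere but r4c3, so r4c3=7.
Step 20. [r6c1∈{8,9}] across box 4, 9 lands solely at r6c1, so r6c1=9.
Step 21. [r7c1∈{2}] nothing but 2 survives at r7c1, so r7c1=2.
Step 22. [r2c3∈{8}] nothing but 8 survives at r2c3, so r2c3=8.
Step 23. [r6c8∈{3,8}] 8 has one home in col 8: r6c8. So r6c8=8.
Step 24. [r6c7∈{3,6}] 3 has one home in box 6: r6c7. So r6c7=3.
Step 25. [r6c6∈{6}] r6c6 is down to just 6, so r6c6=6.
Step 26. [r8c5∈{5}] r8c5 is down to just 5. So r8c5=5.
Step 27. [r1c9∈{3}] r1c9 has the single candidate 3 ⇒ r1c9=3.
Step 28. [r7c4∈{8}] nothing but 8 survives at r7c4, so r7c4=8.
Step 29. [r8c2∈{1}] r8c2's peers cover all but 1 ⇒ r8c2=1.
Step 30. [r9c6∈{2}] r9c6 is down to just 2. So r9c6=2.
Step 31. [r9c1∈{5}] nothing but 5 survives at r9c1 ⇒ r9c1=5.
Step 32. [r5c1∈{8}] only 8 remains possible at r5c1, so r5c1=8.
Step 33. [r5c5∈{3}] r5c5's peers cover all but 3. So r5c5=3.
Step 34. [r3c3∈{6}] r3c3 is down to just 6, so r3c3=6.
Step 35. [r2c8∈{7}] r2c8's peers cover all but 7. So r2c8=7.
Step 36. [r9c5∈{7}] r9c5 has the single candidate 7. So r9c5=7.
Step 37. [r7c8∈{3}] only 3 remains possible at r7c8. So r7c8=3.
Step 38. [r3c5∈{9}] r3c5's peers cover all but 9 ⇒ r3c5=9.
Step 39. [r1c7∈{8}] r1c7 is down to just 8, so r1c7=8.
Step 40. [r3c1∈{7}] r3c1 has the single candidate 7 ⇒ r3c1=7.
Step 41. [r1c1∈{1}] only 1 remains possible at r1c1, so r1c1=1.
Step 42. [r1c3∈{2}] only 2 remains possible at r1c3, so r1c3=2.
Step 43. [r8c8∈{2}] r8c8's peers cover all but 2 ⇒ r8c8=2.
Step 44. [r4c7∈{6}] r4c7 is down to just 6, so r4c7=6.
Step 45. [r8c3∈{4}] r8c3 has the single candidate 4 ⇒ r8c3=4.
Step 46. [r7c3∈{9}] nothing but 9 survives at r7c3. So r7c3=9.
Step 47. [r6c5∈{1}] only 1 remains possible at r6c5 ⇒ r6c5=1.
Step 48. [r4c6∈{9}] r4c6's peers cover all but 9, so r4c6=9.
Step 49. [r4c9∈{5}] nothing but 5 survives at r4c9 ⇒ r4c9=5.

Answer: 1 5 2 6 4 7 8 9 3 / 3 9 8 5 2 1 4 7 6 / 7 4 6 3 9 8 1 5 2 / 4 3 7 2 8 9 6 1 5 / 8 6 1 7 3 5 2 4 9 / 9 2 5 4 1 6 3 8 7 / 2 7 9 8 6 4 5 3 1 / 6 1 4 9 5 3 7 2 8 / 5 8 3 1 7 2 9 6 4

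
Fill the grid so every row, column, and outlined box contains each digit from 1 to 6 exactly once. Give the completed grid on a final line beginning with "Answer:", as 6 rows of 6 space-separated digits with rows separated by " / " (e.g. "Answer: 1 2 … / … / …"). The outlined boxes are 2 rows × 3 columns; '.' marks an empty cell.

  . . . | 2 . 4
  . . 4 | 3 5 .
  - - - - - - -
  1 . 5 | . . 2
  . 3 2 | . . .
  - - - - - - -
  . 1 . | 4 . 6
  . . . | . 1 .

Step 1. [r5c1∈{2,3,5}] 5 has one home in row 5: r5c1. So r5c1=5.
Step 2. [r1c5∈{6}] only 6 remains possible at r1c5. So r1c5=6.
Step 3. [r6c6∈{3,5}] col 6 places 3 nowhere but r6c6. So r6c6=3.
Step 4. [r4c4∈{1,5,6}] r4c4 is the only open cell in col 4 admitting 1, so r4c4=1.
Step 5. [r4c1∈{4,6}] r4c1 is the only open cell in row 4 admitting 6. So r4c1=6.
Step 6. [r3c2∈{4}] r3c2's peers cover all but 4 ⇒ r3c2=4.
Step 7. [r2c2∈{2,6}] 6 has one home in row 2: r2c2. So r2c2=6.
Step 8. [r6c1∈{2,4}] 4 has one home in row 6: r6c1. So r6c1=4.
Step 9. [r1c3∈{1,3}] 1 has one home in row 1: r1c3. So r1c3=1.
Step 10. [r1c2∈{5}] nothing but 5 survives at r1c2 ⇒ r1c2=5.
Step 11. [r1c1∈{3}] only 3 remains possible at r1c1. So r1c1=3.
Step 12. [r6c4∈{5}] r6c4's peers cover all but 5 ⇒ r6c4=5.
Step 13. [r4c5∈{4}] r4c5's peers cover all but 4 ⇒ r4c5=4.
Step 14. [r3c5∈{3}] r3c5 is down to just 3, so r3c5=3.
Step 15. [r2c6∈{1}] nothing but 1 survives at r2c6. So r2c6=1.
Step 16. [r5c3∈{3}] r5c3 is down to just 3. So r5c3=3.
Step 17. [r3c4∈{6}] r3c4 has the single candidate 6 ⇒ r3c4=6.
Step 18. [r6c2∈{2}] r6c2's peers cover all but 2. So r6c2=2.
Step 19. [r6c3∈{6}] nothing but 6 survives at r6c3, so r6c3=6.
Step 20. [r4c6∈{5}] nothing but 5 survives at r4c6 ⇒ r4c6=5.
Step 21. [r2c1∈{2}] r2c1 has the single candidate 2, so r2c1=2.
Step 22. [r5c5∈{2}] r5c5's peers cover all but 2, so r5c5=2.

Answer: 3 5 1 2 6 4 / 2 6 4 3 5 1 / 1 4 5 6 3 2 / 6 3 2 1 4 5 / 5 1 3 4 2 6 / 4 2 6 5 1 3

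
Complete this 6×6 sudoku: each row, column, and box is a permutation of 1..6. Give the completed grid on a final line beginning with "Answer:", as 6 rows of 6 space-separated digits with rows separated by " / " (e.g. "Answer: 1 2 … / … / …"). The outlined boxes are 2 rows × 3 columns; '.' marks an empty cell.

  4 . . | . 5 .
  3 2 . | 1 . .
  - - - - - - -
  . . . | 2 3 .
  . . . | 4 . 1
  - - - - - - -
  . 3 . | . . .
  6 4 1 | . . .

Step 1. [r3c6∈{5,6}] across box 4, 5 lands solely at r3c6 ⇒ r3c6=5.
Step 2. [r1c3∈{6}] only 6 remains possible at r1c3, so r1c3=6.
Step 3. [r4c2∈{5,6}] 5 has one home in col 2: r4c2 ⇒ r4c2=5.
Step 4. [r5c5∈{1,2,4,6}] r5c5 is the only open cell in row 5 admitting 1 ⇒ r5c5=1.
Step 5. [r1c6∈{2,3}] across row 1, 2 lands solely at r1c6, so r1c6=2.
Step 6. [r5c1∈{2,5}] 5 has one home in col 1: r5c1. So r5c1=5.
Step 7. [r5c6∈{4,6}] r5c6 is the only open cell in row 5 admitting 4 ⇒ r5c6=4.
Step 8. [r6c4∈{3,5}] across row 6, 5 lands solely at r6c4, so r6c4=5.
Step 9. [r2c5∈{4,6}] in row 2, 4 fits only at r2c5. So r2c5=4.
Step 10. [r4c1∈{2}] only 2 remains possible at r4c1, so r4c1=2.
Step 11. [r1c2∈{1}] only 1 remains possible at r1c2, so r1c2=1.
Step 12. [r5c4∈{6}] r5c4 is down to just 6 ⇒ r5c4=6.
Step 13. [r1c4∈{3}] nothing but 3 survives at r1c4 ⇒ r1c4=3.
Step 14. [r2c3∈{5}] r2c3 is down to just 5, so r2c3=5.
Step 15. [r3c2∈{6}] r3c2 is down to just 6. So r3c2=6.
Step 16. [r3c3∈{4}] r3c3's peers cover all but 4 ⇒ r3c3=4.
Step 17. [r4c5∈{6}] r4c5's peers cover all but 6. So r4c5=6.
Step 18. [r2c6∈{6}] only 6 remains possible at r2c6, so r2c6=6.
Step 19. [r3c1∈{1}] r3c1 has the single candidate 1. So r3c1=1.
Step 20. [r5c3∈{2}] nothing but 2 survives at r5c3, so r5c3=2.
Step 21. [r4c3∈{3}] r4c3 has the single candidate 3. So r4c3=3.
Step 22. [r6c5∈{2}] only 2 remains possible at r6c5, so r6c5=2.
Step 23. [r6c6∈{3}] only 3 remains possible at r6c6, so r6c6=3.

Answer: 4 1 6 3 5 2 / 3 2 5 1 4 6 / 1 6 4 2 3 5 / 2 5 3 4 6 1 / 5 3 2 6 1 4 / 6 4 1 5 2 3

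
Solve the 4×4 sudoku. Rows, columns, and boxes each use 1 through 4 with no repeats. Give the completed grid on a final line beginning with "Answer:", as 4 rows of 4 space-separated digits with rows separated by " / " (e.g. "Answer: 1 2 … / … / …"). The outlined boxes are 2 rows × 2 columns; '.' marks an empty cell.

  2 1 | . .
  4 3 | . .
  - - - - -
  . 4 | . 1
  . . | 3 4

Step 1. [r2c4∈{2}] nothing but 2 survives at r2c4, so r2c4=2.
Step 2. [r3c3∈{2}] nothing but 2 survives at r3c3 ⇒ r3c3=2.
Step 3. [r4c1∈{1}] r4c1 has the single candidate 1. So r4c1=1.
Step 4. [r1c3∈{4}] only 4 remains possible at r1c3. So r1c3=4.
Step 5. [r2c3∈{1}] r2c3 is down to just 1 ⇒ r2c3=1.
Step 6. [r3c1∈{3}] only 3 remains possible at r3c1 ⇒ r3c1=3.
Step 7. [r1c4∈{3}] r1c4 is down to just 3 ⇒ r1c4=3.
Step 8. [r4c2∈{2}] r4c2 is down to just 2 ⇒ r4c2=2.

Answer: 2 1 4 3 / 4 3 1 2 / 3 4 2 1 / 1 2 3 4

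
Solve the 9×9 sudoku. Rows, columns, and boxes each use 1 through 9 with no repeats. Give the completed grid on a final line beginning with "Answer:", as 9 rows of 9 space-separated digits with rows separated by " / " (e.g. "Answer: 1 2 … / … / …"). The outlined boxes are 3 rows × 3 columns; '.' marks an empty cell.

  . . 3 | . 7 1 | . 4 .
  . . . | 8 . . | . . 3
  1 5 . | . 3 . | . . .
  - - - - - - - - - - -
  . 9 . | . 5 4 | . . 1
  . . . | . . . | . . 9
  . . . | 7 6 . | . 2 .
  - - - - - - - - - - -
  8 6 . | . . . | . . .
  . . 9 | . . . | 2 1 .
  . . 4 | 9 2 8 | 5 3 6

Step 1. [r9c1∈{7}] r9c1 has the single candidate 7. So r9c1=7.
Step 2. [r7c3∈{1,2,5}] row 7 places 2 nowhere but r7c3, so r7c3=2.
Step 3. [r2c5∈{4,9}] r2c5 is the only open cell in col 5 admitting 9 ⇒ r2c5=9.
Step 4. [r8c1∈{3,5}] 5 has one home in box 7: r8c1 ⇒ r8c1=5.
Step 5. [r5c5∈{1,8}] 8 has one home in col 5: r5c5. So r5c5=8.
Step 6. [r8c9∈{4,7,8}] across row 8, 8 lands solely at r8c9. So r8c9=8.
Step 7. [r5c4∈{1,2,3}] r5c4 is the only open cell in box 5 admitting 1 ⇒ r5c4=1.
Step 8. [r3c4∈{2,4,6}] across row 3, 4 lands solely at r3c4 ⇒ r3c4=4.
Step 9. [r8c2∈{3}] r8c2 has the single candidate 3 ⇒ r8c2=3.
Step 10. [r6c3∈{1,5,8}] r6c3 is the only open cell in col 3 admitting 1, so r6c3=1.
Step 11. [r1c1∈{2,6,9}] across col 1, 9 lands solely at r1c1. So r1c1=9.
Step 12. [r6c9∈{4,5}] r6c9 is the only open cell in row 6 admitting 5 ⇒ r6c9=5.
Step 13. [r1c4∈{2,5,6}] in row 1, 5 fits only at r1c4, so r1c4=5.
Step 14. [r1c7∈{6,8}] r1c7 is the only open cell in row 1 admitting 6. So r1c7=6.
Step 15. [r4c4∈{2,3}] col 4 places 2 nowhere but r4c4. So r4c4=2.
Step 16. [r5c6∈{3}] nothing but 3 survives at r5c6. So r5c6=3.
Step 17. [r7c9∈{4,7}] across col 9, 4 lands solely at r7c9 ⇒ r7c9=4.
Step 18. [r3c9∈{2,7}] col 9 places 7 nowhere but r3c9 ⇒ r3c9=7.
Step 19. [r1c2∈{2,8}] across row 1, 8 lands solely at r1c2. So r1c2=8.
Step 20. [r6c7∈{3,4,8}] r6c7 is the only open cell in row 6 admitting 8. So r6c7=8.
Step 21. [r3c3∈{6}] only 6 remains possible at r3c3. So r3c3=6.
Step 22. [r6c2∈{4}] r6c2 is down to just 4 ⇒ r6c2=4.
Step 23. [r2c3∈{7}] r2c3 is down to just 7, so r2c3=7.
Step 24. [r5c2∈{2,7}] col 2 places 7 nowhere but r5c2. So r5c2=7.
Step 25. [r5c8∈{6}] r5c8 has the single candidate 6. So r5c8=6.
Step 26. [r4c8∈{7}] r4c8 is down to just 7, so r4c8=7.
Step 27. [r7c8∈{9}] r7c8 is down to just 9 ⇒ r7c8=9.
Step 28. [r2c2∈{2}] only 2 remains possible at r2c2 ⇒ r2c2=2.
Step 29. [r8c6∈{6,7}] row 8 places 7 nowhere but r8c6 ⇒ r8c6=7.
Step 30. [r6c1∈{3}] only 3 remains possible at r6c1, so r6c1=3.
Step 31. [r4c7∈{3}] r4c7 has the single candidate 3. So r4c7=3.
Step 32. [r4c3∈{8}] nothing but 8 survives at r4c3, so r4c3=8.
Step 33. [r8c5∈{4}] nothing but 4 survives at r8c5, so r8c5=4.
Step 34. [r7c5∈{1}] r7c5 has the single candidate 1 ⇒ r7c5=1.
Step 35. [r2c7∈{1}] r2c7's peers cover all but 1. So r2c7=1.
Step 36. [r2c1∈{4}] r2c1 is down to just 4 ⇒ r2c1=4.
Step 37. [r6c6∈{9}] r6c6's peers cover all but 9, so r6c6=9.
Step 38. [r2c6∈{6}] r2c6 is down to just 6 ⇒ r2c6=6.
Step 39. [r3c8∈{8}] r3c8's peers cover all but 8. So r3c8=8.
Step 40. [r3c6∈{2}] nothing but 2 survives at r3c6. So r3c6=2.
Step 41. [r5c3∈{5}] only 5 remains possible at r5c3. So r5c3=5.
Step 42. [r7c6∈{5}] only 5 remains possible at r7c6, so r7c6=5.
Step 43. [r4c1∈{6}] nothing but 6 survives at r4c1, so r4c1=6.
Step 44. [r9c2∈{1}] only 1 remains possible at r9c2 ⇒ r9c2=1.
Step 45. [r3c7∈{9}] only 9 remains possible at r3c7. So r3c7=9.
Step 46. [r5c7∈{4}] r5c7 has the single candidate 4 ⇒ r5c7=4.
Step 47. [r1c9∈{2}] r1c9's peers cover all but 2, so r1c9=2.
Step 48. [r8c4∈{6}] r8c4's peers cover all but 6 ⇒ r8c4=6.
Step 49. [r2c8∈{5}] only 5 remains possible at r2c8 ⇒ r2c8=5.
Step 50. [r5c1∈{2}] r5c1 has the single candidate 2 ⇒ r5c1=2.
Step 51. [r7c7∈{7}] r7c7's peers cover all but 7. So r7c7=7.
Step 52. [r7c4∈{3}] r7c4's peers cover all but 3 ⇒ r7c4=3.

Answer: 9 8 3 5 7 1 6 4 2 / 4 2 7 8 9 6 1 5 3 / 1 5 6 4 3 2 9 8 7 / 6 9 8 2 5 4 3 7 1 / 2 7 5 1 8 3 4 6 9 / 3 4 1 7 6 9 8 2 5 / 8 6 2 3 1 5 7 9 4 / 5 3 9 6 4 7 2 1 8 / 7 1 4 9 2 8 5 3 6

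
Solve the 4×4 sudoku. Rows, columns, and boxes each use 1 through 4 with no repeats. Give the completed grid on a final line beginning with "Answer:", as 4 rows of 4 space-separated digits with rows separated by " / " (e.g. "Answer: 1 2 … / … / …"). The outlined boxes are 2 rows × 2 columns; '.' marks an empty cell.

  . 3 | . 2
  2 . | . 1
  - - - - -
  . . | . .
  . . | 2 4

Step 1. [r2c2∈{4}] r2c2 is down to just 4 ⇒ r2c2=4.
Step 2. [r3c3∈{1,3}] col 3 places 1 nowhere but r3c3. So r3c3=1.
Step 3. [r4c1∈{1,3}] row 4 places 3 nowhere but r4c1 ⇒ r4c1=3.
Step 4. [r3c2∈{2}] nothing but 2 survives at r3c2, so r3c2=2.
Step 5. [r1c3∈{4}] r1c3's peers cover all but 4 ⇒ r1c3=4.
Step 6. [r3c4∈{3}] only 3 remains possible at r3c4. So r3c4=3.
Step 7. [r2c3∈{3}] nothing but 3 survives at r2c3 ⇒ r2c3=3.
Step 8. [r3c1∈{4}] r3c1 has the single candidate 4. So r3c1=4.
Step 9. [r4c2∈{1}] only 1 remains possible at r4c2, so r4c2=1.
Step 10. [r1c1∈{1}] r1c1 has the single candidate 1 ⇒ r1c1=1.

Answer: 1 3 4 2 / 2 4 3 1 / 4 2 1 3 / 3 1 2 4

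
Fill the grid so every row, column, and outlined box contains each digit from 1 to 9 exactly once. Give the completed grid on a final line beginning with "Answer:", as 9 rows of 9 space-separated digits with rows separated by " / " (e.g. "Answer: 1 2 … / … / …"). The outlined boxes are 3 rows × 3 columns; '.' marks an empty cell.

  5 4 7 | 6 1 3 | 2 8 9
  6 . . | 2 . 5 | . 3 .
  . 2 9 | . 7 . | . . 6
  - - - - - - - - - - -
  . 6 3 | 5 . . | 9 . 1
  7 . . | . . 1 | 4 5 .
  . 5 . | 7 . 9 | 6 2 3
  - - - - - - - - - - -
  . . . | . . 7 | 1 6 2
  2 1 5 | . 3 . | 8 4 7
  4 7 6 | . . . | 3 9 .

Step 1. [r4c1∈{8}] only 8 remains possible at r4c1, so r4c1=8.
Step 2. [r6c5∈{4,8}] row 6 places 8 nowhere but r6c5 ⇒ r6c5=8.
Step 3. [r7c1∈{3,9}] 9 has one home in col 1: r7c1, so r7c1=9.
Step 4. [r2c3∈{1,8}] across row 2, 1 lands solely at r2c3. So r2c3=1.
Step 5. [r7c5∈{4,5}] r7c5 is the only open cell in row 7 admitting 5 ⇒ r7c5=5.
Step 6. [r9c5∈{2}] r9c5 has the single candidate 2, so r9c5=2.
Step 7. [r9c6∈{8}] r9c6 has the single candidate 8. So r9c6=8.
Step 8. [r3c6∈{4}] r3c6 is down to just 4. So r3c6=4.
Step 9. [r2c2∈{8}] r2c2 is down to just 8 ⇒ r2c2=8.
Step 10. [r9c9∈{5}] r9c9 is down to just 5 ⇒ r9c9=5.
Step 11. [r2c7∈{7}] r2c7's peers cover all but 7 ⇒ r2c7=7.
Step 12. [r8c4∈{9}] only 9 remains possible at r8c4, so r8c4=9.
Step 13. [r7c3∈{8}] nothing but 8 survives at r7c3. So r7c3=8.
Step 14. [r5c2∈{9}] r5c2 is down to just 9 ⇒ r5c2=9.
Step 15. [r3c1∈{3}] only 3 remains possible at r3c1 ⇒ r3c1=3.
Step 16. [r7c2∈{3}] only 3 remains possible at r7c2 ⇒ r7c2=3.
Step 17. [r9c4∈{1}] r9c4's peers cover all but 1 ⇒ r9c4=1.
Step 18. [r4c8∈{7}] r4c8's peers cover all but 7 ⇒ r4c8=7.
Step 19. [r4c5∈{4}] r4c5 is down to just 4. So r4c5=4.
Step 20. [r5c5∈{6}] r5c5 is down to just 6 ⇒ r5c5=6.
Step 21. [r3c7∈{5}] r3c7 is down to just 5 ⇒ r3c7=5.
Step 22. [r6c1∈{1}] nothing but 1 survives at r6c1, so r6c1=1.
Step 23. [r5c3∈{2}] r5c3 has the single candidate 2 ⇒ r5c3=2.
Step 24. [r6c3∈{4}] r6c3 has the single candidate 4, so r6c3=4.
Step 25. [r5c9∈{8}] r5c9 is down to just 8. So r5c9=8.
Step 26. [r2c9∈{4}] r2c9 is down to just 4. So r2c9=4.
Step 27. [r3c4∈{8}] r3c4 is down to just 8. So r3c4=8.
Step 28. [r7c4∈{4}] nothing but 4 survives at r7c4. So r7c4=4.
Step 29. [r3c8∈{1}] r3c8's peers cover all but 1, so r3c8=1.
Step 30. [r2c5∈{9}] only 9 remains possible at r2c5. So r2c5=9.
Step 31. [r5c4∈{3}] r5c4 has the single candidate 3. So r5c4=3.
Step 32. [r8c6∈{6}] only 6 remains possible at r8c6. So r8c6=6.
Step 33. [r4c6∈{2}] r4c6 is down to just 2 ⇒ r4c6=2.

Answer: 5 4 7 6 1 3 2 8 9 / 6 8 1 2 9 5 7 3 4 / 3 2 9 8 7 4 5 1 6 / 8 6 3 5 4 2 9 7 1 / 7 9 2 3 6 1 4 5 8 / 1 5 4 7 8 9 6 2 3 / 9 3 8 4 5 7 1 6 2 / 2 1 5 9 3 6 8 4 7 / 4 7 6 1 2 8 3 9 5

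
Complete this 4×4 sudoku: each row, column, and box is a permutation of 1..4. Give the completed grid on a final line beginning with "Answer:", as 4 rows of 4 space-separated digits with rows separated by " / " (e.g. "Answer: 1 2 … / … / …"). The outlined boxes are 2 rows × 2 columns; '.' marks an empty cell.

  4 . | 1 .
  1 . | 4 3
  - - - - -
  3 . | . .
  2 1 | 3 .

Step 1. [r3c4∈{1,2,4}] r3c4 is the only open cell in row 3 admitting 1 ⇒ r3c4=1.
Step 2. [r1c2∈{2,3}] r1c2 is the only open cell in row 1 admitting 3 ⇒ r1c2=3.
Step 3. [r3c2∈{4}] r3c2 is down to just 4. So r3c2=4.
Step 4. [r2c2∈{2}] r2c2 has the single candidate 2, so r2c2=2.
Step 5. [r1c4∈{2}] only 2 remains possible at r1c4, so r1c4=2.
Step 6. [r3c3∈{2}] nothing but 2 survives at r3c3, so r3c3=2.
Step 7. [r4c4∈{4}] nothing but 4 survives at r4c4, so r4c4=4.

Answer: 4 3 1 2 / 1 2 4 3 / 3 4 2 1 / 2 1 3 4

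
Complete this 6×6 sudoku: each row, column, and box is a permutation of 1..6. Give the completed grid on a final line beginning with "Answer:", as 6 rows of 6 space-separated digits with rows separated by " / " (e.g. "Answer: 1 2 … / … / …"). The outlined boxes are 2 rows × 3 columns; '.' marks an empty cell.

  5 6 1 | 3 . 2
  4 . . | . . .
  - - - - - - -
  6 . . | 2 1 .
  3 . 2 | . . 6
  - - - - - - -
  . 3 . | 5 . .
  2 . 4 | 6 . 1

Step 1. [r4c4∈{4}] nothing but 4 survives at r4c4. So r4c4=4.
Step 2. [r3c3∈{5}] r3c3 has the single candidate 5 ⇒ r3c3=5.
Step 3. [r2c5∈{5,6}] in row 2, 6 fits only at r2c5, so r2c5=6.
Step 4. [r5c6∈{4}] r5c6 is down to just 4 ⇒ r5c6=4.
Step 5. [r5c5∈{2}] only 2 remains possible at r5c5. So r5c5=2.
Step 6. [r5c1∈{1}] r5c1's peers cover all but 1. So r5c1=1.
Step 7. [r6c2∈{5}] r6c2's peers cover all but 5. So r6c2=5.
Step 8. [r4c2∈{1}] r4c2's peers cover all but 1. So r4c2=1.
Step 9. [r4c5∈{5}] only 5 remains possible at r4c5 ⇒ r4c5=5.
Step 10. [r6c5∈{3}] r6c5 is down to just 3. So r6c5=3.
Step 11. [r2c2∈{2}] r2c2's peers cover all but 2, so r2c2=2.
Step 12. [r2c4∈{1}] r2c4's peers cover all but 1, so r2c4=1.
Step 13. [r2c3∈{3}] nothing but 3 survives at r2c3 ⇒ r2c3=3.
Step 14. [r1c5∈{4}] r1c5 has the single candidate 4 ⇒ r1c5=4.
Step 15. [r5c3∈{6}] r5c3 has the single candidate 6. So r5c3=6.
Step 16. [r3c6∈{3}] nothing but 3 survives at r3c6. So r3c6=3.
Step 17. [r3c2∈{4}] r3c2's peers cover all but 4 ⇒ r3c2=4.
Step 18. [r2c6∈{5}] only 5 remains possible at r2c6 ⇒ r2c6=5.

Answer: 5 6 1 3 4 2 / 4 2 3 1 6 5 / 6 4 5 2 1 3 / 3 1 2 4 5 6 / 1 3 6 5 2 4 / 2 5 4 6 3 1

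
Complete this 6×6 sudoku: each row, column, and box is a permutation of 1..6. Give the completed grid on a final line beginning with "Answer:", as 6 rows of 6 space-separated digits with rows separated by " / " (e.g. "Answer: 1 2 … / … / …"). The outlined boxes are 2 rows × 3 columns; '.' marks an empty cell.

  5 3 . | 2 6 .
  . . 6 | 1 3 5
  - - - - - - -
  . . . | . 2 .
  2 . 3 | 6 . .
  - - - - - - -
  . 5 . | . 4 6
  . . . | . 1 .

Step 1. [r3c4∈{3,4,5}] r3c4 is the only open cell in col 4 admitting 4 ⇒ r3c4=4.
Step 2. [r4c2∈{1,4}] row 4 places 4 nowhere but r4c2, so r4c2=4.
Step 3. [r3c2∈{1,6}] col 2 places 1 nowhere but r3c2 ⇒ r3c2=1.
Step 4. [r5c3∈{1,2}] across row 5, 2 lands solely at r5c3. So r5c3=2.
Step 5. [r5c4∈{3}] r5c4 has the single candidate 3 ⇒ r5c4=3.
Step 6. [r6c1∈{3,4,6}] r6c1 is the only open cell in row 6 admitting 3, so r6c1=3.
Step 7. [r1c3∈{1,4}] row 1 places 1 nowhere but r1c3 ⇒ r1c3=1.
Step 8. [r6c6∈{2}] r6c6's peers cover all but 2, so r6c6=2.
Step 9. [r3c1∈{6}] r3c1 has the single candidate 6, so r3c1=6.
Step 10. [r3c3∈{5}] r3c3's peers cover all but 5. So r3c3=5.
Step 11. [r5c1∈{1}] r5c1's peers cover all but 1, so r5c1=1.
Step 12. [r4c6∈{1}] r4c6's peers cover all but 1. So r4c6=1.
Step 13. [r4c5∈{5}] r4c5 has the single candidate 5 ⇒ r4c5=5.
Step 14. [r2c1∈{4}] r2c1 is down to just 4, so r2c1=4.
Step 15. [r1c6∈{4}] r1c6 is down to just 4 ⇒ r1c6=4.
Step 16. [r6c3∈{4}] nothing but 4 survives at r6c3, so r6c3=4.
Step 17. [r3c6∈{3}] nothing but 3 survives at r3c6 ⇒ r3c6=3.
Step 18. [r2c2∈{2}] only 2 remains possible at r2c2. So r2c2=2.
Step 19. [r6c4∈{5}] only 5 remains possible at r6c4, so r6c4=5.
Step 20. [r6c2∈{6}] only 6 remains possible at r6c2, so r6c2=6.

Answer: 5 3 1 2 6 4 / 4 2 6 1 3 5 / 6 1 5 4 2 3 / 2 4 3 6 5 1 / 1 5 2 3 4 6 / 3 6 4 5 1 2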